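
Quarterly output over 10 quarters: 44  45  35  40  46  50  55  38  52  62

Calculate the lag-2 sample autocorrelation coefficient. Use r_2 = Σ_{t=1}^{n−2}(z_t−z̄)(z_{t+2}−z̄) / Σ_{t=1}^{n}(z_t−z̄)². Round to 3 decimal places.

Mean z̄ = (44 + 45 + 35 + 40 + 46 + 50 + 55 + 38 + 52 + 62)/10 = 46.7000
Numerator Σ_{t=1}^{8}(z_t−z̄)(z_{t+2}−z̄) = -94.5800
Denominator Σ(z_t−z̄)² = 610.1000
r_2 = -94.5800 / 610.1000 = -0.155

-0.155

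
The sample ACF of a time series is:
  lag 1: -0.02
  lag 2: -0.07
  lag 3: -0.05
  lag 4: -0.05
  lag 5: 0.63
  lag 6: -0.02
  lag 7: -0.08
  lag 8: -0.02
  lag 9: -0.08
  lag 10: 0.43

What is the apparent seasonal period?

The largest autocorrelation is r_5 = 0.63, with a weaker echo at lag 10 (0.43); the remaining lags stay at or below -0.02.
The dominant spike at lag 5 indicates a seasonal period of 5.

5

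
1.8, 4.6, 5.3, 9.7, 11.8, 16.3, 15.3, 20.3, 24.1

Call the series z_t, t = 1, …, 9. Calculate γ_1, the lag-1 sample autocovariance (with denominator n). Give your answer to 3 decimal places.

31.351

Mean z̄ = (1.8 + 4.6 + 5.3 + 9.7 + 11.8 + 16.3 + 15.3 + 20.3 + 24.1)/9 = 12.1333
Σ_{t=1}^{8}(z_t−z̄)(z_{t+1}−z̄) = 282.1556
γ_1 = 282.1556 / 9 = 31.351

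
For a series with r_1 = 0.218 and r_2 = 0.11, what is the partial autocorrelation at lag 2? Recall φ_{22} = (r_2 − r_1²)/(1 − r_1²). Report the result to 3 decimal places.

φ_{22} = (r_2 − r_1²) / (1 − r_1²)
r_1² = (0.218)² = 0.047524
Numerator = 0.11 − 0.0475 = 0.0625; denominator = 1 − 0.0475 = 0.9525
φ_{22} = 0.0625 / 0.9525 = 0.066

0.066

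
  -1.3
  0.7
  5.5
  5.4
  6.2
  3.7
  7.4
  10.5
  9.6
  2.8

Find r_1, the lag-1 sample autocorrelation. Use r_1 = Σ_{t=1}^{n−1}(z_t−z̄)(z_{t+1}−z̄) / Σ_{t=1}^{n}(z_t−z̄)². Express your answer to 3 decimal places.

Mean z̄ = (-1.3 + 0.7 + 5.5 + 5.4 + 6.2 + 3.7 + 7.4 + 10.5 + 9.6 + 2.8)/10 = 5.0500
Numerator Σ_{t=1}^{9}(z_t−z̄)(z_{t+1}−z̄) = 48.8675
Denominator Σ(z_t−z̄)² = 123.7050
r_1 = 48.8675 / 123.7050 = 0.395

0.395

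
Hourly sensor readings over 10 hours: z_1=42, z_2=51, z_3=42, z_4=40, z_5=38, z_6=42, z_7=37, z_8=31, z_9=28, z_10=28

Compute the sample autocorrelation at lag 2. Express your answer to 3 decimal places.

0.217

Mean z̄ = (42 + 51 + 42 + 40 + 38 + 42 + 37 + 31 + 28 + 28)/10 = 37.9000
Numerator Σ_{t=1}^{8}(z_t−z̄)(z_{t+2}−z̄) = 102.1800
Denominator Σ(z_t−z̄)² = 470.9000
r_2 = 102.1800 / 470.9000 = 0.217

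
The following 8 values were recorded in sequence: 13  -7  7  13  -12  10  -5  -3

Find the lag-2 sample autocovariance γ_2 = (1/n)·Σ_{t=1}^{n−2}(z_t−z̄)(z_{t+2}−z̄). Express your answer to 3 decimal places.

4.000

Mean z̄ = (13 − 7 + 7 + 13 − 12 + 10 − 5 − 3)/8 = 2.0000
Deviations: 11.0000, -9.0000, 5.0000, 11.0000, -14.0000, 8.0000, -7.0000, -5.0000
Σ_{t=1}^{6}(z_t−z̄)(z_{t+2}−z̄) = 32.0000
γ_2 = 32.0000 / 8 = 4.000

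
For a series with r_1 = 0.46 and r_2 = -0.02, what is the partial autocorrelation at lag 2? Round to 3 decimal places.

φ_{22} = (r_2 − r_1²) / (1 − r_1²)
r_1² = (0.46)² = 0.2116
Numerator = -0.02 − 0.2116 = -0.2316; denominator = 1 − 0.2116 = 0.7884
φ_{22} = -0.2316 / 0.7884 = -0.294

-0.294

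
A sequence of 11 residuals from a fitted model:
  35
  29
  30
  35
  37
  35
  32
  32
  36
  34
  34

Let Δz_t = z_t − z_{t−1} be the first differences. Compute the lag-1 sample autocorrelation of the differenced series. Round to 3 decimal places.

First differences Δz: -6, 1, 5, 2, -2, -3, 0, 4, -2, 0
Mean of differences = -0.1000
Numerator Σ(Δz_t−Δz̄)(Δz_{t+1}−Δz̄) = 3.4900
Denominator Σ(Δz_t−Δz̄)² = 98.9000
r_1(Δz) = 3.4900 / 98.9000 = 0.035

0.035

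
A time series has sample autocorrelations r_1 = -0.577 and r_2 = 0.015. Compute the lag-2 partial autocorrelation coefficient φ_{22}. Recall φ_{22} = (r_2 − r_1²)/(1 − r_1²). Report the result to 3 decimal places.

-0.477

φ_{22} = (r_2 − r_1²) / (1 − r_1²)
r_1² = (-0.577)² = 0.332929
Numerator = 0.015 − 0.3329 = -0.3179; denominator = 1 − 0.3329 = 0.6671
φ_{22} = -0.3179 / 0.6671 = -0.477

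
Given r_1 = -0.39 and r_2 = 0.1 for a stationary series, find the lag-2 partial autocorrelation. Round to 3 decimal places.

-0.061

φ_{22} = (r_2 − r_1²) / (1 − r_1²)
r_1² = (-0.39)² = 0.1521
Numerator = 0.1 − 0.1521 = -0.0521; denominator = 1 − 0.1521 = 0.8479
φ_{22} = -0.0521 / 0.8479 = -0.061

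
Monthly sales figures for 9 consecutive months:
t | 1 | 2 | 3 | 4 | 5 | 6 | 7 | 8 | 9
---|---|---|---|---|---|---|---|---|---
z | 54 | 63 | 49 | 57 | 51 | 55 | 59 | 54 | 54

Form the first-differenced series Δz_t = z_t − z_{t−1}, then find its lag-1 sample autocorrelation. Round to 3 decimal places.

-0.724

First differences Δz: 9, -14, 8, -6, 4, 4, -5, 0
Mean of differences = 0.0000
Numerator Σ(Δz_t−Δz̄)(Δz_{t+1}−Δz̄) = -314.0000
Denominator Σ(Δz_t−Δz̄)² = 434.0000
r_1(Δz) = -314.0000 / 434.0000 = -0.724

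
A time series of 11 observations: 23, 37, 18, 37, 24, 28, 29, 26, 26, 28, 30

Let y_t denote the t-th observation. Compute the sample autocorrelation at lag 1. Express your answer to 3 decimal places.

-0.820

Mean ȳ = (23 + 37 + 18 + 37 + 24 + 28 + 29 + 26 + 26 + 28 + 30)/11 = 27.8182
Numerator Σ_{t=1}^{10}(y_t−ȳ)(y_{t+1}−ȳ) = -258.8512
Denominator Σ(y_t−ȳ)² = 315.6364
r_1 = -258.8512 / 315.6364 = -0.820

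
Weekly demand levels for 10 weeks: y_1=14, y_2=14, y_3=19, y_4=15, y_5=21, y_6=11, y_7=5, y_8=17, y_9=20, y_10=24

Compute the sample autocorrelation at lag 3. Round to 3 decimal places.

-0.426

Mean ȳ = (14 + 14 + 19 + 15 + 21 + 11 + 5 + 17 + 20 + 24)/10 = 16.0000
Σ(y_t−ȳ)(y_{t+3}−ȳ) = (2.0000) + (-10.0000) + (-15.0000) + (11.0000) + (5.0000) + (-20.0000) + (-88.0000) = -115.0000
Denominator Σ(y_t−ȳ)² = 270.0000
r_3 = -115.0000 / 270.0000 = -0.426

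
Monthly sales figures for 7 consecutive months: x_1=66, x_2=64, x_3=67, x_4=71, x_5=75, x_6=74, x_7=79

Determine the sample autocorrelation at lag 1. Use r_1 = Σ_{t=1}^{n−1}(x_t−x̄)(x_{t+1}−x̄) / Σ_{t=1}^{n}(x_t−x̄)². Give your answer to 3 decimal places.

0.550

Mean x̄ = (66 + 64 + 67 + 71 + 75 + 74 + 79)/7 = 70.8571
Deviations from mean: -4.8571, -6.8571, -3.8571, 0.1429, 4.1429, 3.1429, 8.1429
Numerator Σ_{t=1}^{6}(x_t−x̄)(x_{t+1}−x̄) = 98.4082
Denominator Σ(x_t−x̄)² = 178.8571
r_1 = 98.4082 / 178.8571 = 0.550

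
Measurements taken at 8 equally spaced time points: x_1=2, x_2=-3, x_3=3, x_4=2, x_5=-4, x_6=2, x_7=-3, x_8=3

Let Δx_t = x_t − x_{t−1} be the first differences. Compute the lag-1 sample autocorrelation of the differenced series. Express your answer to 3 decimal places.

-0.647

First differences Δx: -5, 6, -1, -6, 6, -5, 6
Mean of differences = 0.1429
Numerator Σ(Δx_t−Δx̄)(Δx_{t+1}−Δx̄) = -126.0204
Denominator Σ(Δx_t−Δx̄)² = 194.8571
r_1(Δx) = -126.0204 / 194.8571 = -0.647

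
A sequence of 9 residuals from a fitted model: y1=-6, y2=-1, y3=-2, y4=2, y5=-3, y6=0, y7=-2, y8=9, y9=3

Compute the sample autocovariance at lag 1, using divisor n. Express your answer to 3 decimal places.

Mean ȳ = (-6 − 1 − 2 + 2 − 3 + 0 − 2 + 9 + 3)/9 = 0.0000
Σ_{t=1}^{8}(y_t−ȳ)(y_{t+1}−ȳ) = 7.0000
γ_1 = 7.0000 / 9 = 0.778

0.778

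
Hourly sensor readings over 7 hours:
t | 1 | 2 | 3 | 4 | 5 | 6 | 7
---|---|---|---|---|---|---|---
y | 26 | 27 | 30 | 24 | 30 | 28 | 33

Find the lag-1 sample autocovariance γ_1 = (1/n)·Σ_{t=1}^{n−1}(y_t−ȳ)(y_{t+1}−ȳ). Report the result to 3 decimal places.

-2.257

Mean ȳ = (26 + 27 + 30 + 24 + 30 + 28 + 33)/7 = 28.2857
Deviations: -2.2857, -1.2857, 1.7143, -4.2857, 1.7143, -0.2857, 4.7143
Σ_{t=1}^{6}(y_t−ȳ)(y_{t+1}−ȳ) = -15.7959
γ_1 = -15.7959 / 7 = -2.257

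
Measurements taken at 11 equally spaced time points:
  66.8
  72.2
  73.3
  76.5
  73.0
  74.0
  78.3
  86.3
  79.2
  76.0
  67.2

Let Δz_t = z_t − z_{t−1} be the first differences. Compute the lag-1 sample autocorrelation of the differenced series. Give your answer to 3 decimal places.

First differences Δz: 5.4, 1.1, 3.2, -3.5, 1.0, 4.3, 8.0, -7.1, -3.2, -8.8
Mean of differences = 0.0400
Numerator Σ(Δz_t−Δz̄)(Δz_{t+1}−Δz̄) = 27.3864
Denominator Σ(Δz_t−Δz̄)² = 274.4240
r_1(Δz) = 27.3864 / 274.4240 = 0.100

0.100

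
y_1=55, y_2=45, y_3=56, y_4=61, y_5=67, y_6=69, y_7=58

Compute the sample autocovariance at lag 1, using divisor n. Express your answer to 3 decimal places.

Mean ȳ = (55 + 45 + 56 + 61 + 67 + 69 + 58)/7 = 58.7143
Deviations: -3.7143, -13.7143, -2.7143, 2.2857, 8.2857, 10.2857, -0.7143
Σ_{t=1}^{6}(y_t−ȳ)(y_{t+1}−ȳ) = 178.7755
γ_1 = 178.7755 / 7 = 25.539

25.539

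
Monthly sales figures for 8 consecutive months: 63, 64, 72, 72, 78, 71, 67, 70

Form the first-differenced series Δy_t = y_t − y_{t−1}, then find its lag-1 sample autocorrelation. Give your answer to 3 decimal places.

First differences Δy: 1, 8, 0, 6, -7, -4, 3
Mean of differences = 1.0000
Numerator Σ(Δy_t−Δȳ)(Δy_{t+1}−Δȳ) = -22.0000
Denominator Σ(Δy_t−Δȳ)² = 168.0000
r_1(Δy) = -22.0000 / 168.0000 = -0.131

-0.131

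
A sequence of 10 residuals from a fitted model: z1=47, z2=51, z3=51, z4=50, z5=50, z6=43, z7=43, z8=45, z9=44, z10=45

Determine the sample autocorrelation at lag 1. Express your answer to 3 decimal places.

0.618

Mean z̄ = (47 + 51 + 51 + 50 + 50 + 43 + 43 + 45 + 44 + 45)/10 = 46.9000
Numerator Σ_{t=1}^{9}(z_t−z̄)(z_{t+1}−z̄) = 61.0900
Denominator Σ(z_t−z̄)² = 98.9000
r_1 = 61.0900 / 98.9000 = 0.618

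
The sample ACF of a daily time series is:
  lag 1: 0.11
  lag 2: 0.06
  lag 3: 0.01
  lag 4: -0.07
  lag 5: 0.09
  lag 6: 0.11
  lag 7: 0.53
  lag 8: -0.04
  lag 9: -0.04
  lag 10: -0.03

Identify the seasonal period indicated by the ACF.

The largest autocorrelation is r_7 = 0.53; the remaining lags stay at or below 0.11.
The dominant spike at lag 7 indicates a seasonal period of 7.

7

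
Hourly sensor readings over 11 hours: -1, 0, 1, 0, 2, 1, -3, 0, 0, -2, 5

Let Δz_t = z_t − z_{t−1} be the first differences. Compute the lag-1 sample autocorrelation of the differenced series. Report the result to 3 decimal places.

First differences Δz: 1, 1, -1, 2, -1, -4, 3, 0, -2, 7
Mean of differences = 0.6000
Numerator Σ(Δz_t−Δz̄)(Δz_{t+1}−Δz̄) = -25.1600
Denominator Σ(Δz_t−Δz̄)² = 82.4000
r_1(Δz) = -25.1600 / 82.4000 = -0.305

-0.305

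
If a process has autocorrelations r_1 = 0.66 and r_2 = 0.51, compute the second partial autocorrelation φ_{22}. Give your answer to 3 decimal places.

φ_{22} = (r_2 − r_1²) / (1 − r_1²)
r_1² = (0.66)² = 0.4356
Numerator = 0.51 − 0.4356 = 0.0744; denominator = 1 − 0.4356 = 0.5644
φ_{22} = 0.0744 / 0.5644 = 0.132

0.132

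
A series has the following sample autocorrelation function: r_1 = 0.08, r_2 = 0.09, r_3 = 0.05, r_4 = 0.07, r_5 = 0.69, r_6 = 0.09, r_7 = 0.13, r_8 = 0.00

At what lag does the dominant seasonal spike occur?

The largest autocorrelation is r_5 = 0.69; the remaining lags stay at or below 0.13.
The dominant spike at lag 5 indicates a seasonal period of 5.

5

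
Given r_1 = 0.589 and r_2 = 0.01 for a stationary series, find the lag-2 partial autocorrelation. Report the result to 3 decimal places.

-0.516

φ_{22} = (r_2 − r_1²) / (1 − r_1²)
r_1² = (0.589)² = 0.346921
Numerator = 0.01 − 0.3469 = -0.3369; denominator = 1 − 0.3469 = 0.6531
φ_{22} = -0.3369 / 0.6531 = -0.516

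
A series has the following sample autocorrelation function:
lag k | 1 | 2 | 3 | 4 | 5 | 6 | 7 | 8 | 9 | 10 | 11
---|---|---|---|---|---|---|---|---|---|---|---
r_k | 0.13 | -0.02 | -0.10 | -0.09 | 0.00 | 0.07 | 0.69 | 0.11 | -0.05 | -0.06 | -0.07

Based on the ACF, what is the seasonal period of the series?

7

The largest autocorrelation is r_7 = 0.69; the remaining lags stay at or below 0.13.
The dominant spike at lag 7 indicates a seasonal period of 7.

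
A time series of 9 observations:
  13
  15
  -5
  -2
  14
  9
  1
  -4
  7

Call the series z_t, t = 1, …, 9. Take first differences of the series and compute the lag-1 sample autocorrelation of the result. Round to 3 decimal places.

-0.135

First differences Δz: 2, -20, 3, 16, -5, -8, -5, 11
Mean of differences = -0.7500
Numerator Σ(Δz_t−Δz̄)(Δz_{t+1}−Δz̄) = -121.8125
Denominator Σ(Δz_t−Δz̄)² = 899.5000
r_1(Δz) = -121.8125 / 899.5000 = -0.135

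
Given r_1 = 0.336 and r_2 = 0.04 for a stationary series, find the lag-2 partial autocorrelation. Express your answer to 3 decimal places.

-0.082

φ_{22} = (r_2 − r_1²) / (1 − r_1²)
r_1² = (0.336)² = 0.112896
Numerator = 0.04 − 0.1129 = -0.0729; denominator = 1 − 0.1129 = 0.8871
φ_{22} = -0.0729 / 0.8871 = -0.082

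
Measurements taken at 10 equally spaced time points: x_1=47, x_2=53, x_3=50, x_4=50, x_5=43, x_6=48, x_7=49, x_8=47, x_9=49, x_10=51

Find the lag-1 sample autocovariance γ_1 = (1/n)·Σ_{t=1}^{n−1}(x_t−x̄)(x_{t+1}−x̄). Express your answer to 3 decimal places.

-0.399

Mean x̄ = (47 + 53 + 50 + 50 + 43 + 48 + 49 + 47 + 49 + 51)/10 = 48.7000
Σ_{t=1}^{9}(x_t−x̄)(x_{t+1}−x̄) = -3.9900
γ_1 = -3.9900 / 10 = -0.399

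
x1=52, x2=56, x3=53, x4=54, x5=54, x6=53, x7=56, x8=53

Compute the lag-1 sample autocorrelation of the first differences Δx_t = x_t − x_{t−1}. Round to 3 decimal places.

First differences Δx: 4, -3, 1, 0, -1, 3, -3
Mean of differences = 0.1429
Numerator Σ(Δx_t−Δx̄)(Δx_{t+1}−Δx̄) = -27.0204
Denominator Σ(Δx_t−Δx̄)² = 44.8571
r_1(Δx) = -27.0204 / 44.8571 = -0.602

-0.602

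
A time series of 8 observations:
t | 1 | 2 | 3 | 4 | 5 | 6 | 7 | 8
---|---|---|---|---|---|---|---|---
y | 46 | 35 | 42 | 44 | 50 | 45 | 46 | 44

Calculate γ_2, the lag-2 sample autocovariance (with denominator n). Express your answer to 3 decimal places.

-0.500

Mean ȳ = (46 + 35 + 42 + 44 + 50 + 45 + 46 + 44)/8 = 44.0000
Deviations: 2.0000, -9.0000, -2.0000, 0.0000, 6.0000, 1.0000, 2.0000, 0.0000
Σ_{t=1}^{6}(y_t−ȳ)(y_{t+2}−ȳ) = -4.0000
γ_2 = -4.0000 / 8 = -0.500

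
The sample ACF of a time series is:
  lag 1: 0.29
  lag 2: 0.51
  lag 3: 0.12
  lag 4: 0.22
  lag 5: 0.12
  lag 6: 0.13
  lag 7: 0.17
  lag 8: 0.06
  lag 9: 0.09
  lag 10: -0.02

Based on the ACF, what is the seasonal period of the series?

The largest autocorrelation is r_2 = 0.51; the remaining lags stay at or below 0.29.
The dominant spike at lag 2 indicates a seasonal period of 2.

2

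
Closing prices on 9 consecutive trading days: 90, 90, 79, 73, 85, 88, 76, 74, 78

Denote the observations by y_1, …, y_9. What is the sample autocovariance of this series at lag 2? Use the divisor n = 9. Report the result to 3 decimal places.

-22.957

Mean ȳ = (90 + 90 + 79 + 73 + 85 + 88 + 76 + 74 + 78)/9 = 81.4444
Σ_{t=1}^{7}(y_t−ȳ)(y_{t+2}−ȳ) = -206.6173
γ_2 = -206.6173 / 9 = -22.957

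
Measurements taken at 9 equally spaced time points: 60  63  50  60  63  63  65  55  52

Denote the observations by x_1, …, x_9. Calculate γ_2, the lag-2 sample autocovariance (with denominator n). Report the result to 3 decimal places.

Mean x̄ = (60 + 63 + 50 + 60 + 63 + 63 + 65 + 55 + 52)/9 = 59.0000
Σ_{t=1}^{7}(x_t−x̄)(x_{t+2}−x̄) = -71.0000
γ_2 = -71.0000 / 9 = -7.889

-7.889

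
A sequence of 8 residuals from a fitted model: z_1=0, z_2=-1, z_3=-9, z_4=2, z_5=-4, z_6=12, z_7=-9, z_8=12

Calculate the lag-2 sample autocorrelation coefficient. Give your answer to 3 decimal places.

0.505

Mean z̄ = (0 − 1 − 9 + 2 − 4 + 12 − 9 + 12)/8 = 0.3750
Deviations from mean: -0.3750, -1.3750, -9.3750, 1.6250, -4.3750, 11.6250, -9.3750, 11.6250
Numerator Σ_{t=1}^{6}(z_t−z̄)(z_{t+2}−z̄) = 237.3438
Denominator Σ(z_t−z̄)² = 469.8750
r_2 = 237.3438 / 469.8750 = 0.505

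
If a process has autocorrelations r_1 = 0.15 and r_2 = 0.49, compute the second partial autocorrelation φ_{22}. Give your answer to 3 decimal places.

0.478

φ_{22} = (r_2 − r_1²) / (1 − r_1²)
r_1² = (0.15)² = 0.0225
Numerator = 0.49 − 0.0225 = 0.4675; denominator = 1 − 0.0225 = 0.9775
φ_{22} = 0.4675 / 0.9775 = 0.478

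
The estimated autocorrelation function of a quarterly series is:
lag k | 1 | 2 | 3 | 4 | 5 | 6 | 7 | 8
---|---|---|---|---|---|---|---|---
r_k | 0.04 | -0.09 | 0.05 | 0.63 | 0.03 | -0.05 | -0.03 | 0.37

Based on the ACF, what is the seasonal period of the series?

The largest autocorrelation is r_4 = 0.63, with a weaker echo at lag 8 (0.37); the remaining lags stay at or below 0.05.
The dominant spike at lag 4 indicates a seasonal period of 4.

4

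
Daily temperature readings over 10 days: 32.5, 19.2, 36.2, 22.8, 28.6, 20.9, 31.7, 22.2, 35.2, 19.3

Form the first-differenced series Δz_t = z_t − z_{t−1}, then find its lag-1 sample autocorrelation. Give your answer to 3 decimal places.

First differences Δz: -13.3, 17.0, -13.4, 5.8, -7.7, 10.8, -9.5, 13.0, -15.9
Mean of differences = -1.4667
Numerator Σ(Δz_t−Δz̄)(Δz_{t+1}−Δz̄) = -1070.9244
Denominator Σ(Δz_t−Δz̄)² = 1347.7200
r_1(Δz) = -1070.9244 / 1347.7200 = -0.795

-0.795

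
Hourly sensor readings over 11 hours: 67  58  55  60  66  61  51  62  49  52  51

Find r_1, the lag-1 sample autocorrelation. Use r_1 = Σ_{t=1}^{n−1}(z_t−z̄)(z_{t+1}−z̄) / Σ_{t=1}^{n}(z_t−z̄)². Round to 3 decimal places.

Mean z̄ = (67 + 58 + 55 + 60 + 66 + 61 + 51 + 62 + 49 + 52 + 51)/11 = 57.4545
Numerator Σ_{t=1}^{10}(z_t−z̄)(z_{t+1}−z̄) = 40.3388
Denominator Σ(z_t−z̄)² = 394.7273
r_1 = 40.3388 / 394.7273 = 0.102

0.102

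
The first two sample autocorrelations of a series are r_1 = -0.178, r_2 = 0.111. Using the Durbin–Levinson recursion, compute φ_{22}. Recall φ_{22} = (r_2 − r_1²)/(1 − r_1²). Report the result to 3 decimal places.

φ_{22} = (r_2 − r_1²) / (1 − r_1²)
r_1² = (-0.178)² = 0.031684
Numerator = 0.111 − 0.0317 = 0.0793; denominator = 1 − 0.0317 = 0.9683
φ_{22} = 0.0793 / 0.9683 = 0.082

0.082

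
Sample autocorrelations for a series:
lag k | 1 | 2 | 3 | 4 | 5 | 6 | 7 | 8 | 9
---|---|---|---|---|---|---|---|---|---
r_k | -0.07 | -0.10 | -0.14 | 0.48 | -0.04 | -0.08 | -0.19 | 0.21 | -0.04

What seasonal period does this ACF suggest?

The largest autocorrelation is r_4 = 0.48, with a weaker echo at lag 8 (0.21); the remaining lags stay at or below -0.04.
The dominant spike at lag 4 indicates a seasonal period of 4.

4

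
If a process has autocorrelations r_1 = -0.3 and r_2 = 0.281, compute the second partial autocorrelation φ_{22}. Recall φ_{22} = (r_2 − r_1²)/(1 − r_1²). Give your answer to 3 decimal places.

φ_{22} = (r_2 − r_1²) / (1 − r_1²)
r_1² = (-0.3)² = 0.09
Numerator = 0.281 − 0.0900 = 0.1910; denominator = 1 − 0.0900 = 0.9100
φ_{22} = 0.1910 / 0.9100 = 0.210

0.210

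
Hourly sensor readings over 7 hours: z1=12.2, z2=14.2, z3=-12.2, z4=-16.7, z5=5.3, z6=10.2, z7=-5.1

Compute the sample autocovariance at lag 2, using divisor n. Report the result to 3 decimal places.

Mean z̄ = (12.2 + 14.2 − 12.2 − 16.7 + 5.3 + 10.2 − 5.1)/7 = 1.1286
Deviations: 11.0714, 13.0714, -13.3286, -17.8286, 4.1714, 9.0714, -6.2286
Σ_{t=1}^{5}(z_t−z̄)(z_{t+2}−z̄) = -623.9231
γ_2 = -623.9231 / 7 = -89.132

-89.132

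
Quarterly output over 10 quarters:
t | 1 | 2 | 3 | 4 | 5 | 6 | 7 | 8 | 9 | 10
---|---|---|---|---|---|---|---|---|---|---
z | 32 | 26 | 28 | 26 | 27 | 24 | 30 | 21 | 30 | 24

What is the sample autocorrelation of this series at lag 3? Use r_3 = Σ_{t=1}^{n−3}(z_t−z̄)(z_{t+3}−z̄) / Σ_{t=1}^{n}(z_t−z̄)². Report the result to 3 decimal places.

Mean z̄ = (32 + 26 + 28 + 26 + 27 + 24 + 30 + 21 + 30 + 24)/10 = 26.8000
Numerator Σ_{t=1}^{7}(z_t−z̄)(z_{t+3}−z̄) = -29.3200
Denominator Σ(z_t−z̄)² = 99.6000
r_3 = -29.3200 / 99.6000 = -0.294

-0.294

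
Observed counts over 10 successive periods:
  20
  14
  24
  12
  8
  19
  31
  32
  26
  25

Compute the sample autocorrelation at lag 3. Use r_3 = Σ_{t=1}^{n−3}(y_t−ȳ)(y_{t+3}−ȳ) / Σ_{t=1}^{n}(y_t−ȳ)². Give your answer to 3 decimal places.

Mean ȳ = (20 + 14 + 24 + 12 + 8 + 19 + 31 + 32 + 26 + 25)/10 = 21.1000
Σ(y_t−ȳ)(y_{t+3}−ȳ) = (10.0100) + (93.0100) + (-6.0900) + (-90.0900) + (-142.7900) + (-10.2900) + (38.6100) = -107.6300
Denominator Σ(y_t−ȳ)² = 574.9000
r_3 = -107.6300 / 574.9000 = -0.187

-0.187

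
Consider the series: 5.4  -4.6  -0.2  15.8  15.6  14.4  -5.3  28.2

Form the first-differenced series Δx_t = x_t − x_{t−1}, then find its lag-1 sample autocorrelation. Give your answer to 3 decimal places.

-0.343

First differences Δx: -10.0, 4.4, 16.0, -0.2, -1.2, -19.7, 33.5
Mean of differences = 3.2571
Numerator Σ(Δx_t−Δx̄)(Δx_{t+1}−Δx̄) = -621.1990
Denominator Σ(Δx_t−Δx̄)² = 1812.9171
r_1(Δx) = -621.1990 / 1812.9171 = -0.343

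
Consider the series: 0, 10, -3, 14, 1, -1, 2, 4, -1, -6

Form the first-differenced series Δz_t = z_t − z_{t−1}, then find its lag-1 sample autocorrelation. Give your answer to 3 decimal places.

-0.682

First differences Δz: 10, -13, 17, -13, -2, 3, 2, -5, -5
Mean of differences = -0.6667
Numerator Σ(Δz_t−Δz̄)(Δz_{t+1}−Δz̄) = -538.7778
Denominator Σ(Δz_t−Δz̄)² = 790.0000
r_1(Δz) = -538.7778 / 790.0000 = -0.682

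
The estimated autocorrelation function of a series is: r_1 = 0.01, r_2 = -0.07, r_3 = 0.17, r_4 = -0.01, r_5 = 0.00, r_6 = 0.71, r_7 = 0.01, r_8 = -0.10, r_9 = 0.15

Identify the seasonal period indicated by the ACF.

The largest autocorrelation is r_6 = 0.71; the remaining lags stay at or below 0.17.
The dominant spike at lag 6 indicates a seasonal period of 6.

6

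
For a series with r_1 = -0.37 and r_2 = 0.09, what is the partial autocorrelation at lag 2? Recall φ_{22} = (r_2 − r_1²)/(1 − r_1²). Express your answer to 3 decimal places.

φ_{22} = (r_2 − r_1²) / (1 − r_1²)
r_1² = (-0.37)² = 0.1369
Numerator = 0.09 − 0.1369 = -0.0469; denominator = 1 − 0.1369 = 0.8631
φ_{22} = -0.0469 / 0.8631 = -0.054

-0.054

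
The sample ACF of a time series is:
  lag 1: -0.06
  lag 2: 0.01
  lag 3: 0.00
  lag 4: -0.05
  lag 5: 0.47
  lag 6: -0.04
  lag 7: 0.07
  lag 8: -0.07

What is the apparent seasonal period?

The largest autocorrelation is r_5 = 0.47; the remaining lags stay at or below 0.07.
The dominant spike at lag 5 indicates a seasonal period of 5.

5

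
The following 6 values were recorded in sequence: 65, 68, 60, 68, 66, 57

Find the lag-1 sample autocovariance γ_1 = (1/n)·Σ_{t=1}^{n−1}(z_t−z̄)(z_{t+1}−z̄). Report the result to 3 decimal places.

Mean z̄ = (65 + 68 + 60 + 68 + 66 + 57)/6 = 64.0000
Deviations: 1.0000, 4.0000, -4.0000, 4.0000, 2.0000, -7.0000
Σ_{t=1}^{5}(z_t−z̄)(z_{t+1}−z̄) = -34.0000
γ_1 = -34.0000 / 6 = -5.667

-5.667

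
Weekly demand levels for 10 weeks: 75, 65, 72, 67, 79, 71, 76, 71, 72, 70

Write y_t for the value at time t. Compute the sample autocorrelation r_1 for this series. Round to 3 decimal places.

-0.466

Mean ȳ = (75 + 65 + 72 + 67 + 79 + 71 + 76 + 71 + 72 + 70)/10 = 71.8000
Numerator Σ_{t=1}^{9}(y_t−ȳ)(y_{t+1}−ȳ) = -71.6400
Denominator Σ(y_t−ȳ)² = 153.6000
r_1 = -71.6400 / 153.6000 = -0.466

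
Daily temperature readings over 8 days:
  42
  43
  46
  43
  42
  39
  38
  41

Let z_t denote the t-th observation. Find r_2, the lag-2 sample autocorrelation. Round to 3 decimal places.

0.032

Mean z̄ = (42 + 43 + 46 + 43 + 42 + 39 + 38 + 41)/8 = 41.7500
Numerator Σ_{t=1}^{6}(z_t−z̄)(z_{t+2}−z̄) = 1.3750
Denominator Σ(z_t−z̄)² = 43.5000
r_2 = 1.3750 / 43.5000 = 0.032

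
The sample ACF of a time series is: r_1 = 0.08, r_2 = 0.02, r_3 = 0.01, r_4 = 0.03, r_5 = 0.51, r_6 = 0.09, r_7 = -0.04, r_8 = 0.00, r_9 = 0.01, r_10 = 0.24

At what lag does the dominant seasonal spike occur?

The largest autocorrelation is r_5 = 0.51, with a weaker echo at lag 10 (0.24); the remaining lags stay at or below 0.09.
The dominant spike at lag 5 indicates a seasonal period of 5.

5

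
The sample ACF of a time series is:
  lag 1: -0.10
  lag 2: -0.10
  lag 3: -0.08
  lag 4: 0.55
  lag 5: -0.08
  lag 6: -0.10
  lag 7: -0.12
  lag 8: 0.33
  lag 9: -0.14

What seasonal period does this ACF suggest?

4

The largest autocorrelation is r_4 = 0.55, with a weaker echo at lag 8 (0.33); the remaining lags stay at or below -0.08.
The dominant spike at lag 4 indicates a seasonal period of 4.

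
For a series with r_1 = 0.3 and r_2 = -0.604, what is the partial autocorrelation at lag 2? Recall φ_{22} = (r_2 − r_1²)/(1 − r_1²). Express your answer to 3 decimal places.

-0.763

φ_{22} = (r_2 − r_1²) / (1 − r_1²)
r_1² = (0.3)² = 0.09
Numerator = -0.604 − 0.0900 = -0.6940; denominator = 1 − 0.0900 = 0.9100
φ_{22} = -0.6940 / 0.9100 = -0.763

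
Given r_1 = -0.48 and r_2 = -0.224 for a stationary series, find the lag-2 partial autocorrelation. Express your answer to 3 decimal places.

-0.590

φ_{22} = (r_2 − r_1²) / (1 − r_1²)
r_1² = (-0.48)² = 0.2304
Numerator = -0.224 − 0.2304 = -0.4544; denominator = 1 − 0.2304 = 0.7696
φ_{22} = -0.4544 / 0.7696 = -0.590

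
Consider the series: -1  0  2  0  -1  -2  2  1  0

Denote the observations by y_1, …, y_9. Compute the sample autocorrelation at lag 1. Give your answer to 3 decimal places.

Mean ȳ = (-1 + 0 + 2 + 0 − 1 − 2 + 2 + 1 + 0)/9 = 0.1111
Numerator Σ_{t=1}^{8}(y_t−ȳ)(y_{t+1}−ȳ) = -0.2346
Denominator Σ(y_t−ȳ)² = 14.8889
r_1 = -0.2346 / 14.8889 = -0.016

-0.016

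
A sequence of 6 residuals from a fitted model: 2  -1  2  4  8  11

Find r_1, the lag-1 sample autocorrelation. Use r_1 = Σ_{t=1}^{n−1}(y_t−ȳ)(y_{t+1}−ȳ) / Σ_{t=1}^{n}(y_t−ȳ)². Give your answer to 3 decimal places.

0.502

Mean ȳ = (2 − 1 + 2 + 4 + 8 + 11)/6 = 4.3333
Deviations from mean: -2.3333, -5.3333, -2.3333, -0.3333, 3.6667, 6.6667
Σ(y_t−ȳ)(y_{t+1}−ȳ) = (12.4444) + (12.4444) + (0.7778) + (-1.2222) + (24.4444) = 48.8889
Denominator Σ(y_t−ȳ)² = 97.3333
r_1 = 48.8889 / 97.3333 = 0.502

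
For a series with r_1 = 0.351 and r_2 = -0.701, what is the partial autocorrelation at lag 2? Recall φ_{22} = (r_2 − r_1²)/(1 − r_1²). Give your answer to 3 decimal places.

-0.940

φ_{22} = (r_2 − r_1²) / (1 − r_1²)
r_1² = (0.351)² = 0.123201
Numerator = -0.701 − 0.1232 = -0.8242; denominator = 1 − 0.1232 = 0.8768
φ_{22} = -0.8242 / 0.8768 = -0.940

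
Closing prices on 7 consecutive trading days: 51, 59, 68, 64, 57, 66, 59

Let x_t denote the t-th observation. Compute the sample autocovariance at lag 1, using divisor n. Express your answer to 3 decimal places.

-1.618

Mean x̄ = (51 + 59 + 68 + 64 + 57 + 66 + 59)/7 = 60.5714
Deviations: -9.5714, -1.5714, 7.4286, 3.4286, -3.5714, 5.4286, -1.5714
Σ_{t=1}^{6}(x_t−x̄)(x_{t+1}−x̄) = -11.3265
γ_1 = -11.3265 / 7 = -1.618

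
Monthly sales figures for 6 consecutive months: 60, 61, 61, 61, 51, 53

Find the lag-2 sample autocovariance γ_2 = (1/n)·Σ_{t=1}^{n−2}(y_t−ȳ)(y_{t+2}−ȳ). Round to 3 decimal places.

Mean ȳ = (60 + 61 + 61 + 61 + 51 + 53)/6 = 57.8333
Σ_{t=1}^{4}(y_t−ȳ)(y_{t+2}−ȳ) = -20.0556
γ_2 = -20.0556 / 6 = -3.343

-3.343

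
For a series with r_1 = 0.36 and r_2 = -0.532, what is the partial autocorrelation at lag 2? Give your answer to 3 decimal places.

-0.760

φ_{22} = (r_2 − r_1²) / (1 − r_1²)
r_1² = (0.36)² = 0.1296
Numerator = -0.532 − 0.1296 = -0.6616; denominator = 1 − 0.1296 = 0.8704
φ_{22} = -0.6616 / 0.8704 = -0.760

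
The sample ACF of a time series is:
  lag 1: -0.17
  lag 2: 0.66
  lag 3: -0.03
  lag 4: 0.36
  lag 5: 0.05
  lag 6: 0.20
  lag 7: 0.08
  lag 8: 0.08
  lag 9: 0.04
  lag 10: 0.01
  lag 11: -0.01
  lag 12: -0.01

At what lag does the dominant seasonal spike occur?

2

The largest autocorrelation is r_2 = 0.66, with weaker echoes at lags 4 (0.36) and 6 (0.20); the remaining lags stay at or below 0.08.
The dominant spike at lag 2 indicates a seasonal period of 2.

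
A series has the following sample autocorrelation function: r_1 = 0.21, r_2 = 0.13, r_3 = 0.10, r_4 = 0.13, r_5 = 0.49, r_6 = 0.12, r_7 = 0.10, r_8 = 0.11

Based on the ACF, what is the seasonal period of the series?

The largest autocorrelation is r_5 = 0.49; the remaining lags stay at or below 0.21. The elevated value at lag 1 (0.21), dropping to 0.13 at lag 2, reflects decaying short-term dependence rather than seasonality.
The dominant spike at lag 5 indicates a seasonal period of 5.

5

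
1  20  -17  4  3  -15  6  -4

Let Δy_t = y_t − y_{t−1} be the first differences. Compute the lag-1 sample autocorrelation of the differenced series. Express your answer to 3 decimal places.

-0.686

First differences Δy: 19, -37, 21, -1, -18, 21, -10
Mean of differences = -0.7143
Numerator Σ(Δy_t−Δȳ)(Δy_{t+1}−Δȳ) = -2081.5102
Denominator Σ(Δy_t−Δȳ)² = 3033.4286
r_1(Δy) = -2081.5102 / 3033.4286 = -0.686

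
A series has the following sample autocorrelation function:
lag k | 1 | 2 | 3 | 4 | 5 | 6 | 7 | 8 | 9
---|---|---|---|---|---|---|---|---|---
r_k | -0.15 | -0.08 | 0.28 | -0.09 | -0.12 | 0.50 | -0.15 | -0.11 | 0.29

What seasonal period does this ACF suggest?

The largest autocorrelation is r_6 = 0.50; the remaining lags stay at or below 0.29.
The dominant spike at lag 6 indicates a seasonal period of 6.

6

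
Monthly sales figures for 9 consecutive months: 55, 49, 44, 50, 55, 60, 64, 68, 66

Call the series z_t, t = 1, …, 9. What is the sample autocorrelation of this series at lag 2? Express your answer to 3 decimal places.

0.302

Mean z̄ = (55 + 49 + 44 + 50 + 55 + 60 + 64 + 68 + 66)/9 = 56.7778
Σ(z_t−z̄)(z_{t+2}−z̄) = (22.7160) + (52.7160) + (22.7160) + (-21.8395) + (-12.8395) + (36.1605) + (66.6049) = 166.2346
Denominator Σ(z_t−z̄)² = 549.5556
r_2 = 166.2346 / 549.5556 = 0.302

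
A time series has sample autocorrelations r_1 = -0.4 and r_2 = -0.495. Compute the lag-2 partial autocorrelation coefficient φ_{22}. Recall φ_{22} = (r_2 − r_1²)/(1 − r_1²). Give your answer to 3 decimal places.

φ_{22} = (r_2 − r_1²) / (1 − r_1²)
r_1² = (-0.4)² = 0.16
Numerator = -0.495 − 0.1600 = -0.6550; denominator = 1 − 0.1600 = 0.8400
φ_{22} = -0.6550 / 0.8400 = -0.780

-0.780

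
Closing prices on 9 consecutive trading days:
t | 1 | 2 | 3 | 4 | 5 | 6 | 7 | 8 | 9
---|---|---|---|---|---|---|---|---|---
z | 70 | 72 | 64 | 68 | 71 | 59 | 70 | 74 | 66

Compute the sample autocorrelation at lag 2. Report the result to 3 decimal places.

Mean z̄ = (70 + 72 + 64 + 68 + 71 + 59 + 70 + 74 + 66)/9 = 68.2222
Numerator Σ_{t=1}^{7}(z_t−z̄)(z_{t+2}−z̄) = -70.3210
Denominator Σ(z_t−z̄)² = 169.5556
r_2 = -70.3210 / 169.5556 = -0.415

-0.415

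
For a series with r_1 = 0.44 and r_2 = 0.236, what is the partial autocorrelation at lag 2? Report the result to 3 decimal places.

0.053

φ_{22} = (r_2 − r_1²) / (1 − r_1²)
r_1² = (0.44)² = 0.1936
Numerator = 0.236 − 0.1936 = 0.0424; denominator = 1 − 0.1936 = 0.8064
φ_{22} = 0.0424 / 0.8064 = 0.053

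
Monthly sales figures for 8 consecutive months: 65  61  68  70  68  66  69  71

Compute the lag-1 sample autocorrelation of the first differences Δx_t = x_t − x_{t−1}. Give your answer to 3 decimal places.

-0.254

First differences Δx: -4, 7, 2, -2, -2, 3, 2
Mean of differences = 0.8571
Numerator Σ(Δx_t−Δx̄)(Δx_{t+1}−Δx̄) = -21.5918
Denominator Σ(Δx_t−Δx̄)² = 84.8571
r_1(Δx) = -21.5918 / 84.8571 = -0.254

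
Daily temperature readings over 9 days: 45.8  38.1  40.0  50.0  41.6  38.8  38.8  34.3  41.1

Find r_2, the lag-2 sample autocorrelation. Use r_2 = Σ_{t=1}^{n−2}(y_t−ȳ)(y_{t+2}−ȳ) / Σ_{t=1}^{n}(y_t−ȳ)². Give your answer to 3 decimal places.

Mean ȳ = (45.8 + 38.1 + 40.0 + 50.0 + 41.6 + 38.8 + 38.8 + 34.3 + 41.1)/9 = 40.9444
Numerator Σ_{t=1}^{7}(y_t−ȳ)(y_{t+2}−ȳ) = -37.8728
Denominator Σ(y_t−ȳ)² = 168.3622
r_2 = -37.8728 / 168.3622 = -0.225

-0.225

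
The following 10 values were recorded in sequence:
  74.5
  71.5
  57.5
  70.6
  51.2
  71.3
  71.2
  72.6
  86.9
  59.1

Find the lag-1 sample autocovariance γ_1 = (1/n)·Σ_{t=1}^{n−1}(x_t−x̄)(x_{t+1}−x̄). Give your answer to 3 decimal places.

Mean x̄ = (74.5 + 71.5 + 57.5 + 70.6 + 51.2 + 71.3 + 71.2 + 72.6 + 86.9 + 59.1)/10 = 68.6400
Σ_{t=1}^{9}(x_t−x̄)(x_{t+1}−x̄) = -202.4516
γ_1 = -202.4516 / 10 = -20.245

-20.245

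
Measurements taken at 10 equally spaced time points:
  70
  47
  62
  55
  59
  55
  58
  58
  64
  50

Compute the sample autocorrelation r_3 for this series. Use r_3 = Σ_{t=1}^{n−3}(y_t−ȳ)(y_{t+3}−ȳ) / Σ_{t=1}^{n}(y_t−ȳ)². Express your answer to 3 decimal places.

Mean ȳ = (70 + 47 + 62 + 55 + 59 + 55 + 58 + 58 + 64 + 50)/10 = 57.8000
Σ(y_t−ȳ)(y_{t+3}−ȳ) = (-34.1600) + (-12.9600) + (-11.7600) + (-0.5600) + (0.2400) + (-17.3600) + (-1.5600) = -78.1200
Denominator Σ(y_t−ȳ)² = 399.6000
r_3 = -78.1200 / 399.6000 = -0.195

-0.195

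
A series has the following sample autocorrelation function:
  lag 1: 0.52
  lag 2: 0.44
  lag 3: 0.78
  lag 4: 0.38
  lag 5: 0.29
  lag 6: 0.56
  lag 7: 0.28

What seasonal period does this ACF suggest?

The largest autocorrelation is r_3 = 0.78, with a weaker echo at lag 6 (0.56); the remaining lags stay at or below 0.52. The elevated value at lag 1 (0.52), dropping to 0.44 at lag 2, reflects decaying short-term dependence rather than seasonality.
The dominant spike at lag 3 indicates a seasonal period of 3.

3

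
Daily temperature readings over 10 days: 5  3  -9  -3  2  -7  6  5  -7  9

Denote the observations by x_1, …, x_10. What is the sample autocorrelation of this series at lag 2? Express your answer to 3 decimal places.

Mean x̄ = (5 + 3 − 9 − 3 + 2 − 7 + 6 + 5 − 7 + 9)/10 = 0.4000
Numerator Σ_{t=1}^{8}(x_t−x̄)(x_{t+2}−x̄) = -68.9200
Denominator Σ(x_t−x̄)² = 366.4000
r_2 = -68.9200 / 366.4000 = -0.188

-0.188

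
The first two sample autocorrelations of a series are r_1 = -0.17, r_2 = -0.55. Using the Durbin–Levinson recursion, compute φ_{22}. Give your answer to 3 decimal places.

-0.596

φ_{22} = (r_2 − r_1²) / (1 − r_1²)
r_1² = (-0.17)² = 0.0289
Numerator = -0.55 − 0.0289 = -0.5789; denominator = 1 − 0.0289 = 0.9711
φ_{22} = -0.5789 / 0.9711 = -0.596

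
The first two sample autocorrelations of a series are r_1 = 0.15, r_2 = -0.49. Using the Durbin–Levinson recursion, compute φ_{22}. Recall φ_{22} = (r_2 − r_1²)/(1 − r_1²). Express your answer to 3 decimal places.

-0.524

φ_{22} = (r_2 − r_1²) / (1 − r_1²)
r_1² = (0.15)² = 0.0225
Numerator = -0.49 − 0.0225 = -0.5125; denominator = 1 − 0.0225 = 0.9775
φ_{22} = -0.5125 / 0.9775 = -0.524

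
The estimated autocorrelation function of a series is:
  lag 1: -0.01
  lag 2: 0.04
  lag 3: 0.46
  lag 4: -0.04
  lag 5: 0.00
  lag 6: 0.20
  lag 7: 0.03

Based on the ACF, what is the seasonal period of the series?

3

The largest autocorrelation is r_3 = 0.46, with a weaker echo at lag 6 (0.20); the remaining lags stay at or below 0.04.
The dominant spike at lag 3 indicates a seasonal period of 3.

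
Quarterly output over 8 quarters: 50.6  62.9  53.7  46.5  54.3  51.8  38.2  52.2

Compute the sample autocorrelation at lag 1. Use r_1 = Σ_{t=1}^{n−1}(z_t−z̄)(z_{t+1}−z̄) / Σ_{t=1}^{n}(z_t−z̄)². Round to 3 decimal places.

Mean z̄ = (50.6 + 62.9 + 53.7 + 46.5 + 54.3 + 51.8 + 38.2 + 52.2)/8 = 51.2750
Numerator Σ_{t=1}^{7}(z_t−z̄)(z_{t+1}−z̄) = -23.0506
Denominator Σ(z_t−z̄)² = 345.5150
r_1 = -23.0506 / 345.5150 = -0.067

-0.067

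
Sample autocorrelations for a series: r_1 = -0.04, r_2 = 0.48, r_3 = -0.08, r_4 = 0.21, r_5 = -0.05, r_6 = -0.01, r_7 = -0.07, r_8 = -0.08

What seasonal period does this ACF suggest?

The largest autocorrelation is r_2 = 0.48, with a weaker echo at lag 4 (0.21); the remaining lags stay at or below -0.01.
The dominant spike at lag 2 indicates a seasonal period of 2.

2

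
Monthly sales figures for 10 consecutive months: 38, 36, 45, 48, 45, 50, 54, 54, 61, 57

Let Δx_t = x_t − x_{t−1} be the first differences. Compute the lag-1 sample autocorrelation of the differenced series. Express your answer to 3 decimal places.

-0.475

First differences Δx: -2, 9, 3, -3, 5, 4, 0, 7, -4
Mean of differences = 2.1111
Numerator Σ(Δx_t−Δx̄)(Δx_{t+1}−Δx̄) = -80.2346
Denominator Σ(Δx_t−Δx̄)² = 168.8889
r_1(Δx) = -80.2346 / 168.8889 = -0.475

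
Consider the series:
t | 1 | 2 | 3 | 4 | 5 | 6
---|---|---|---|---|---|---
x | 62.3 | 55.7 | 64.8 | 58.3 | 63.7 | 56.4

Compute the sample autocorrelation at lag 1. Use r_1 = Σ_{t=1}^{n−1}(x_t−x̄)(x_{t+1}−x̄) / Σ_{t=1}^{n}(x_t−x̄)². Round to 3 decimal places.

-0.773

Mean x̄ = (62.3 + 55.7 + 64.8 + 58.3 + 63.7 + 56.4)/6 = 60.2000
Numerator Σ_{t=1}^{5}(x_t−x̄)(x_{t+1}−x̄) = -58.8400
Denominator Σ(x_t−x̄)² = 76.1200
r_1 = -58.8400 / 76.1200 = -0.773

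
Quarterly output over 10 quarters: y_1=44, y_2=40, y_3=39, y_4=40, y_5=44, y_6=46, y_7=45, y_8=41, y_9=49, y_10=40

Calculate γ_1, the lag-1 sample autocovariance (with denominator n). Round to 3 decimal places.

Mean ȳ = (44 + 40 + 39 + 40 + 44 + 46 + 45 + 41 + 49 + 40)/10 = 42.8000
Σ_{t=1}^{9}(y_t−ȳ)(y_{t+1}−ȳ) = -7.0400
γ_1 = -7.0400 / 10 = -0.704

-0.704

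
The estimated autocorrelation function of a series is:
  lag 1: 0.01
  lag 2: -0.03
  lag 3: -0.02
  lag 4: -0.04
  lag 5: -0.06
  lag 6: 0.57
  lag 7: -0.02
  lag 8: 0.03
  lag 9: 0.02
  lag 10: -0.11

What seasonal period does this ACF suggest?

The largest autocorrelation is r_6 = 0.57; the remaining lags stay at or below 0.03.
The dominant spike at lag 6 indicates a seasonal period of 6.

6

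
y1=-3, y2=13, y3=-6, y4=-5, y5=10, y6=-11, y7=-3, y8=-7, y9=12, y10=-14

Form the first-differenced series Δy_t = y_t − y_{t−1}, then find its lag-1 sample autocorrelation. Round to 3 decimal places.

First differences Δy: 16, -19, 1, 15, -21, 8, -4, 19, -26
Mean of differences = -1.2222
Numerator Σ(Δy_t−Δȳ)(Δy_{t+1}−Δȳ) = -1395.7160
Denominator Σ(Δy_t−Δȳ)² = 2387.5556
r_1(Δy) = -1395.7160 / 2387.5556 = -0.585

-0.585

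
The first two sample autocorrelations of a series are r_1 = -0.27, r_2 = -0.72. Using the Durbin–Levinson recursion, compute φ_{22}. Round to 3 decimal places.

-0.855

φ_{22} = (r_2 − r_1²) / (1 − r_1²)
r_1² = (-0.27)² = 0.0729
Numerator = -0.72 − 0.0729 = -0.7929; denominator = 1 − 0.0729 = 0.9271
φ_{22} = -0.7929 / 0.9271 = -0.855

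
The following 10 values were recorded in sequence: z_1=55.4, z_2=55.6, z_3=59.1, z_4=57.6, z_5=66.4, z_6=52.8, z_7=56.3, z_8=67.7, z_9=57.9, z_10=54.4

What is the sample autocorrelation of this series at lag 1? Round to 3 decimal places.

-0.251

Mean z̄ = (55.4 + 55.6 + 59.1 + 57.6 + 66.4 + 52.8 + 56.3 + 67.7 + 57.9 + 54.4)/10 = 58.3200
Numerator Σ_{t=1}^{9}(z_t−z̄)(z_{t+1}−z̄) = -55.2504
Denominator Σ(z_t−z̄)² = 220.4160
r_1 = -55.2504 / 220.4160 = -0.251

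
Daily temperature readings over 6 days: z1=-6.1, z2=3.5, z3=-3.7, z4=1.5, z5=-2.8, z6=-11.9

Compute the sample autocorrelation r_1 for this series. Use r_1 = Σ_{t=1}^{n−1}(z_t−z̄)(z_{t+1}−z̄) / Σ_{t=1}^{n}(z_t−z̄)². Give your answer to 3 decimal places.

Mean z̄ = (-6.1 + 3.5 − 3.7 + 1.5 − 2.8 − 11.9)/6 = -3.2500
Deviations from mean: -2.8500, 6.7500, -0.4500, 4.7500, 0.4500, -8.6500
Numerator Σ_{t=1}^{5}(z_t−z̄)(z_{t+1}−z̄) = -26.1675
Denominator Σ(z_t−z̄)² = 151.4750
r_1 = -26.1675 / 151.4750 = -0.173

-0.173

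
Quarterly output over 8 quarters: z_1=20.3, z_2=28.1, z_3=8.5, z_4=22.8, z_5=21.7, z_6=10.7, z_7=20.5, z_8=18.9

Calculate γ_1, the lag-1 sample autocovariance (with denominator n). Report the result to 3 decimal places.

-18.560

Mean z̄ = (20.3 + 28.1 + 8.5 + 22.8 + 21.7 + 10.7 + 20.5 + 18.9)/8 = 18.9375
Deviations: 1.3625, 9.1625, -10.4375, 3.8625, 2.7625, -8.2375, 1.5625, -0.0375
Σ_{t=1}^{7}(z_t−z̄)(z_{t+1}−z̄) = -148.4802
γ_1 = -148.4802 / 8 = -18.560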